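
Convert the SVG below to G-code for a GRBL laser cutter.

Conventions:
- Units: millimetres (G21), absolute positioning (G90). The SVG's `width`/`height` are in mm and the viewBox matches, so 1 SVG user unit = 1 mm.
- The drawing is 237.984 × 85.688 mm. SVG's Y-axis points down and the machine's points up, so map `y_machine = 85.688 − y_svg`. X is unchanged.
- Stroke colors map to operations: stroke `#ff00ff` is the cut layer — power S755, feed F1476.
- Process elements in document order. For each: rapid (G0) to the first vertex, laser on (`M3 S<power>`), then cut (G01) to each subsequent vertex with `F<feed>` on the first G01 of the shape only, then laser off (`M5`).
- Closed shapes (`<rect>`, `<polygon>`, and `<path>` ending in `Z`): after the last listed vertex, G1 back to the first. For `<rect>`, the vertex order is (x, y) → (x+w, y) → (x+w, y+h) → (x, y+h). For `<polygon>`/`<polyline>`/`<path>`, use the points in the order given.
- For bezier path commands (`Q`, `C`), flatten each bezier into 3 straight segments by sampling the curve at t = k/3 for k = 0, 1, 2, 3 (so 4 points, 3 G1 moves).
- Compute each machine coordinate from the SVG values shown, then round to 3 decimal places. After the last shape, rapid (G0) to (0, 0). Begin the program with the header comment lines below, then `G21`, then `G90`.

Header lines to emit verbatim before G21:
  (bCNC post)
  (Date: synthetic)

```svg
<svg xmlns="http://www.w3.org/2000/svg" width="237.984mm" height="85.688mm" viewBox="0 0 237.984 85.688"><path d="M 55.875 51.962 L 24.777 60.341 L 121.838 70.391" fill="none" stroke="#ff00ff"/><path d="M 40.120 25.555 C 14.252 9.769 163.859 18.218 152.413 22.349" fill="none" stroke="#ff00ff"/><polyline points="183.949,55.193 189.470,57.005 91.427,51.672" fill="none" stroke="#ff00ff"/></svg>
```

1 u = 1 mm; y_m = 85.688 − y.

[1] `<path>` open polyline, #ff00ff→cut S755 F1476: (55.875,33.726) → (24.777,25.347) → (121.838,15.297)

[2] `<path>` cubic bezier, #ff00ff→cut S755 F1476: (40.120,60.133) → (60.280,68.898) → (122.639,67.852) → (152.413,63.339)

[3] `<polyline>` open polyline, #ff00ff→cut S755 F1476: (183.949,30.495) → (189.470,28.683) → (91.427,34.016)

(bCNC post)
(Date: synthetic)
G21
G90
G0 X55.875 Y33.726
M3 S755
G01 X24.777 Y25.347 F1476
G01 X121.838 Y15.297
M5
G0 X40.120 Y60.133
M3 S755
G01 X60.280 Y68.898 F1476
G01 X122.639 Y67.852
G01 X152.413 Y63.339
M5
G0 X183.949 Y30.495
M3 S755
G01 X189.470 Y28.683 F1476
G01 X91.427 Y34.016
M5
G0 X0.000 Y0.000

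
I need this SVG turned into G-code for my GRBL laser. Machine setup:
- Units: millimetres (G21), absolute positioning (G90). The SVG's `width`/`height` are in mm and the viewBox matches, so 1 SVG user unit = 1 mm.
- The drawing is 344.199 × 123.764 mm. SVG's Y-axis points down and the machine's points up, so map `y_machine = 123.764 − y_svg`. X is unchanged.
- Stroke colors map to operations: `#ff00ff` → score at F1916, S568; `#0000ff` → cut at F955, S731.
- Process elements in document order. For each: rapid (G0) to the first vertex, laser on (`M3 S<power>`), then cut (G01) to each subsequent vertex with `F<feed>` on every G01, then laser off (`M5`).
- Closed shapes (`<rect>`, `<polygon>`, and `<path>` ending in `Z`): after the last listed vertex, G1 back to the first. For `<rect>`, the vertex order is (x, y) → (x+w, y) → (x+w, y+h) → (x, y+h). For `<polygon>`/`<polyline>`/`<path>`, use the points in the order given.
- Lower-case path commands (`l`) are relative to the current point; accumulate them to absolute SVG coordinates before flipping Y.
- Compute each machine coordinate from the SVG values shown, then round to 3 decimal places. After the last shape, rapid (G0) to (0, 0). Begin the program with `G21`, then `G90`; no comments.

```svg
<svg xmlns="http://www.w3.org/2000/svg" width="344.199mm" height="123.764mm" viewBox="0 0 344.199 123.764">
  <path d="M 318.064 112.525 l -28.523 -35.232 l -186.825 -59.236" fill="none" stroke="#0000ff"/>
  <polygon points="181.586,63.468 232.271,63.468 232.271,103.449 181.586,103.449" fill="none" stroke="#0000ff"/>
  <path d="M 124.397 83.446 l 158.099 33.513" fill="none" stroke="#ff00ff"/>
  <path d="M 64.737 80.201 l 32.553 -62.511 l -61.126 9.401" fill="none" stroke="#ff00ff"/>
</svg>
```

1 u = 1 mm; y_m = 123.764 − y.

[1] `<path>` open polyline, #0000ff→cut S731 F955: (318.064,11.239) → (289.541,46.471) → (102.716,105.707)

[2] `<polygon>` rectangle, #0000ff→cut S731 F955: (181.586,60.296) → (232.271,60.296) → (232.271,20.315) → (181.586,20.315) → (181.586,60.296) (closed)

[3] `<path>` line segment, #ff00ff→score S568 F1916: (124.397,40.318) → (282.496,6.805)

[4] `<path>` open polyline, #ff00ff→score S568 F1916: (64.737,43.563) → (97.290,106.074) → (36.164,96.673)

G21
G90
G0 X318.064 Y11.239
M3 S731
G01 X289.541 Y46.471 F955
G01 X102.716 Y105.707 F955
M5
G0 X181.586 Y60.296
M3 S731
G01 X232.271 Y60.296 F955
G01 X232.271 Y20.315 F955
G01 X181.586 Y20.315 F955
G01 X181.586 Y60.296 F955
M5
G0 X124.397 Y40.318
M3 S568
G01 X282.496 Y6.805 F1916
M5
G0 X64.737 Y43.563
M3 S568
G01 X97.290 Y106.074 F1916
G01 X36.164 Y96.673 F1916
M5
G0 X0.000 Y0.000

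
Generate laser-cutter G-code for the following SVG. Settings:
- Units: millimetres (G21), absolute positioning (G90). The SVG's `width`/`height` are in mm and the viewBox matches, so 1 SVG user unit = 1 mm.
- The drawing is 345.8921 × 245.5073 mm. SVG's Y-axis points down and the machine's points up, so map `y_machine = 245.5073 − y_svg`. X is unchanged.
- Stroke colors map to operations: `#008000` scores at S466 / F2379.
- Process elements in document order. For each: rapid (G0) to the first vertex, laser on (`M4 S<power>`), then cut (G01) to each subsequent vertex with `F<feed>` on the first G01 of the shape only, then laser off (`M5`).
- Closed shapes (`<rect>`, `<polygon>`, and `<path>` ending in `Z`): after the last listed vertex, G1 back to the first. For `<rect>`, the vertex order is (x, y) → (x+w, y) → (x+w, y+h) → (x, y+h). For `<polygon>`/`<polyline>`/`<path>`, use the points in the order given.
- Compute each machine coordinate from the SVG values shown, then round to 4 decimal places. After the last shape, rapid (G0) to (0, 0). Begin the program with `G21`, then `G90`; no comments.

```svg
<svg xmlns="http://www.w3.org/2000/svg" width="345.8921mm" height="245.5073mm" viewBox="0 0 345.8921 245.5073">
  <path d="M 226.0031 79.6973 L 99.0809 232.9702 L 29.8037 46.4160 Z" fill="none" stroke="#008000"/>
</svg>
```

1 u = 1 mm; y_m = 245.5073 − y.

[1] `<path>` regular polygon, #008000→score S466 F2379: (226.0031,165.8100) → (99.0809,12.5371) → (29.8037,199.0913) → (226.0031,165.8100) (closed)

G21
G90
G0 X226.0031 Y165.8100
M4 S466
G01 X99.0809 Y12.5371 F2379
G01 X29.8037 Y199.0913
G01 X226.0031 Y165.8100
M5
G0 X0.0000 Y0.0000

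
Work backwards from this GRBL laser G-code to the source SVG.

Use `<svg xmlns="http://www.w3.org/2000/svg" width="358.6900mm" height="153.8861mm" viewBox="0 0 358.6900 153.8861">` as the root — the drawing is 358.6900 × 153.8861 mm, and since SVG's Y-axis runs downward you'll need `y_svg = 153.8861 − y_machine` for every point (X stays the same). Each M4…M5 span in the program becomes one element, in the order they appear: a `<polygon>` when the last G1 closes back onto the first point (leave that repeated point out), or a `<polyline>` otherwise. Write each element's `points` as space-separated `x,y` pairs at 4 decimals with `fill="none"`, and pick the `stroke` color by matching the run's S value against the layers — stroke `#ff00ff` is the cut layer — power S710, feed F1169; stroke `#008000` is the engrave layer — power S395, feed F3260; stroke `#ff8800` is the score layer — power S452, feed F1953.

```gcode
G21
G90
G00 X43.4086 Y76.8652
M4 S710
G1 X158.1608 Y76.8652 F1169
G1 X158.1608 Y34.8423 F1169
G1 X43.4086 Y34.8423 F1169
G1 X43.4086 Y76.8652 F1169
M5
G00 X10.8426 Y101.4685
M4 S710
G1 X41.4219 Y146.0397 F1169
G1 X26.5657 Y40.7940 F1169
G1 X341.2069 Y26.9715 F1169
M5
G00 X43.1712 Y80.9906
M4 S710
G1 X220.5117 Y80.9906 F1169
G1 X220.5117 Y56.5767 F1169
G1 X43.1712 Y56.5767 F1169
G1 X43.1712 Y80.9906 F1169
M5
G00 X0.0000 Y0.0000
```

Each laser-on run becomes one SVG element. Flip Y back into SVG space with y_svg = 153.8861 − y_machine. Every run uses S710, so all elements get stroke `#ff00ff` (cut).

Run 1: The run returns to its start, so emit a `<polygon>` with points (Y-flipped): 43.4086,77.0209 158.1608,77.0209 158.1608,119.0438 43.4086,119.0438.

Run 2: The run is open, so emit a `<polyline>` with points (Y-flipped): 10.8426,52.4176 41.4219,7.8464 26.5657,113.0921 341.2069,126.9146.

Run 3: The run returns to its start, so emit a `<polygon>` with points (Y-flipped): 43.1712,72.8955 220.5117,72.8955 220.5117,97.3094 43.1712,97.3094.

<svg xmlns="http://www.w3.org/2000/svg" width="358.6900mm" height="153.8861mm" viewBox="0 0 358.6900 153.8861">
  <polygon points="43.4086,77.0209 158.1608,77.0209 158.1608,119.0438 43.4086,119.0438" fill="none" stroke="#ff00ff"/>
  <polyline points="10.8426,52.4176 41.4219,7.8464 26.5657,113.0921 341.2069,126.9146" fill="none" stroke="#ff00ff"/>
  <polygon points="43.1712,72.8955 220.5117,72.8955 220.5117,97.3094 43.1712,97.3094" fill="none" stroke="#ff00ff"/>
</svg>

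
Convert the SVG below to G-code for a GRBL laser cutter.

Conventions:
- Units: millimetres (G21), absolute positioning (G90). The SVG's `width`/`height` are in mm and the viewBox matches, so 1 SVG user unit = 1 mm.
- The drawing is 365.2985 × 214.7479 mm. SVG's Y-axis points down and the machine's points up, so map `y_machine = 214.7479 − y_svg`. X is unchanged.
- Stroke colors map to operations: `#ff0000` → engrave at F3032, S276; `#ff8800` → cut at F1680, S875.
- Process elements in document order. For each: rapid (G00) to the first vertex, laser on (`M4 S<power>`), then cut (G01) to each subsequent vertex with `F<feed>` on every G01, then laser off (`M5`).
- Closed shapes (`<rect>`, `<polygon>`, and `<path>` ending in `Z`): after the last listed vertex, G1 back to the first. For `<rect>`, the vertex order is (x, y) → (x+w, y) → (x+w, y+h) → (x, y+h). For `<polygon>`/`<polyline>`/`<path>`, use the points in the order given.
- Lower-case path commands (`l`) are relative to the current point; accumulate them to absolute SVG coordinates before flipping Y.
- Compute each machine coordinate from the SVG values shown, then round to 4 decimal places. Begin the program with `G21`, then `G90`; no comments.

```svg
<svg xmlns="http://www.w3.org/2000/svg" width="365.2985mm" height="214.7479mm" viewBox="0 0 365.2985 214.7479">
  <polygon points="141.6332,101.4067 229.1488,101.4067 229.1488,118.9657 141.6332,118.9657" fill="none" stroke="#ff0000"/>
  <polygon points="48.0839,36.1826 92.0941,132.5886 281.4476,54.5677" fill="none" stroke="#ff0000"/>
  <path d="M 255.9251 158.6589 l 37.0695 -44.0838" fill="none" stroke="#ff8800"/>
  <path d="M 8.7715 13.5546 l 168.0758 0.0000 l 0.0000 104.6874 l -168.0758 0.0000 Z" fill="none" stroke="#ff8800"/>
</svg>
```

G21
G90
G00 X141.6332 Y113.3412
M4 S276
G01 X229.1488 Y113.3412 F3032
G01 X229.1488 Y95.7822 F3032
G01 X141.6332 Y95.7822 F3032
G01 X141.6332 Y113.3412 F3032
M5
G00 X48.0839 Y178.5653
M4 S276
G01 X92.0941 Y82.1593 F3032
G01 X281.4476 Y160.1802 F3032
G01 X48.0839 Y178.5653 F3032
M5
G00 X255.9251 Y56.0890
M4 S875
G01 X292.9946 Y100.1728 F1680
M5
G00 X8.7715 Y201.1933
M4 S875
G01 X176.8473 Y201.1933 F1680
G01 X176.8473 Y96.5059 F1680
G01 X8.7715 Y96.5059 F1680
G01 X8.7715 Y201.1933 F1680
M5

1 u = 1 mm; y_m = 214.7479 − y.

[1] `<polygon>` rectangle, #ff0000→engrave S276 F3032: (141.6332,113.3412) → (229.1488,113.3412) → (229.1488,95.7822) → (141.6332,95.7822) → (141.6332,113.3412) (closed)

[2] `<polygon>` closed polygon, #ff0000→engrave S276 F3032: (48.0839,178.5653) → (92.0941,82.1593) → (281.4476,160.1802) → (48.0839,178.5653) (closed)

[3] `<path>` line segment, #ff8800→cut S875 F1680: (255.9251,56.0890) → (292.9946,100.1728)

[4] `<path>` rectangle, #ff8800→cut S875 F1680: (8.7715,201.1933) → (176.8473,201.1933) → (176.8473,96.5059) → (8.7715,96.5059) → (8.7715,201.1933) (closed)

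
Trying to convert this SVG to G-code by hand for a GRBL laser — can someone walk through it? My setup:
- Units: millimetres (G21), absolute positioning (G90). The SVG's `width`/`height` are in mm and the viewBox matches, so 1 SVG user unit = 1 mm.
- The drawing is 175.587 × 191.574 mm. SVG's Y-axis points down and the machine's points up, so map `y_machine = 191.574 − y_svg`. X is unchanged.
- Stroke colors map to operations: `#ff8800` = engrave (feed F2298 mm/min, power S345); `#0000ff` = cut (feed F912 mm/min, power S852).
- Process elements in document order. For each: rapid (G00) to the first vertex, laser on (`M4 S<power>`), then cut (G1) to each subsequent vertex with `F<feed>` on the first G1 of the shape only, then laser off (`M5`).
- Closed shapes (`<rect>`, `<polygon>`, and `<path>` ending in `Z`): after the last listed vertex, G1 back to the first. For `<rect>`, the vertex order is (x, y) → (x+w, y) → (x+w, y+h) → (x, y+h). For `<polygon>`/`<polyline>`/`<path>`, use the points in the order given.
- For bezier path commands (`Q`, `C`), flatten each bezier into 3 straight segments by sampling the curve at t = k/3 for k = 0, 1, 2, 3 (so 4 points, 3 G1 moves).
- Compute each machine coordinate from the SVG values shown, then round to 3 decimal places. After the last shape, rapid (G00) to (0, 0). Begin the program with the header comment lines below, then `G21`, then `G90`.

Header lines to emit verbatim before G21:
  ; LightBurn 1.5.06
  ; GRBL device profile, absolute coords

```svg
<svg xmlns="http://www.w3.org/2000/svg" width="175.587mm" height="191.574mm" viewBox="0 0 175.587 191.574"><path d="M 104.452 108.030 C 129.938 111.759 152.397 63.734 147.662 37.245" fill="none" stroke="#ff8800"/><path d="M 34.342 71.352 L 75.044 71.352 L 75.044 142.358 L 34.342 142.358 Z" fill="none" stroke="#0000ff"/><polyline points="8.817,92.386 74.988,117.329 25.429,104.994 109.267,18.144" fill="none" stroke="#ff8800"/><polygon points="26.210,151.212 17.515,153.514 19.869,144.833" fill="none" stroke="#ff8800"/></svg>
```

; LightBurn 1.5.06
; GRBL device profile, absolute coords
G21
G90
G00 X104.452 Y83.544
M4 S345
G1 X128.034 Y94.352 F2298
G1 X144.227 Y123.376
G1 X147.662 Y154.329
M5
G00 X34.342 Y120.222
M4 S852
G1 X75.044 Y120.222 F912
G1 X75.044 Y49.216
G1 X34.342 Y49.216
G1 X34.342 Y120.222
M5
G00 X8.817 Y99.188
M4 S345
G1 X74.988 Y74.245 F2298
G1 X25.429 Y86.580
G1 X109.267 Y173.430
M5
G00 X26.210 Y40.362
M4 S345
G1 X17.515 Y38.060 F2298
G1 X19.869 Y46.741
G1 X26.210 Y40.362
M5
G00 X0.000 Y0.000

1 u = 1 mm; y_m = 191.574 − y.

[1] `<path>` cubic bezier, #ff8800→engrave S345 F2298: (104.452,83.544) → (128.034,94.352) → (144.227,123.376) → (147.662,154.329)

[2] `<path>` rectangle, #0000ff→cut S852 F912: (34.342,120.222) → (75.044,120.222) → (75.044,49.216) → (34.342,49.216) → (34.342,120.222) (closed)

[3] `<polyline>` open polyline, #ff8800→engrave S345 F2298: (8.817,99.188) → (74.988,74.245) → (25.429,86.580) → (109.267,173.430)

[4] `<polygon>` regular polygon, #ff8800→engrave S345 F2298: (26.210,40.362) → (17.515,38.060) → (19.869,46.741) → (26.210,40.362) (closed)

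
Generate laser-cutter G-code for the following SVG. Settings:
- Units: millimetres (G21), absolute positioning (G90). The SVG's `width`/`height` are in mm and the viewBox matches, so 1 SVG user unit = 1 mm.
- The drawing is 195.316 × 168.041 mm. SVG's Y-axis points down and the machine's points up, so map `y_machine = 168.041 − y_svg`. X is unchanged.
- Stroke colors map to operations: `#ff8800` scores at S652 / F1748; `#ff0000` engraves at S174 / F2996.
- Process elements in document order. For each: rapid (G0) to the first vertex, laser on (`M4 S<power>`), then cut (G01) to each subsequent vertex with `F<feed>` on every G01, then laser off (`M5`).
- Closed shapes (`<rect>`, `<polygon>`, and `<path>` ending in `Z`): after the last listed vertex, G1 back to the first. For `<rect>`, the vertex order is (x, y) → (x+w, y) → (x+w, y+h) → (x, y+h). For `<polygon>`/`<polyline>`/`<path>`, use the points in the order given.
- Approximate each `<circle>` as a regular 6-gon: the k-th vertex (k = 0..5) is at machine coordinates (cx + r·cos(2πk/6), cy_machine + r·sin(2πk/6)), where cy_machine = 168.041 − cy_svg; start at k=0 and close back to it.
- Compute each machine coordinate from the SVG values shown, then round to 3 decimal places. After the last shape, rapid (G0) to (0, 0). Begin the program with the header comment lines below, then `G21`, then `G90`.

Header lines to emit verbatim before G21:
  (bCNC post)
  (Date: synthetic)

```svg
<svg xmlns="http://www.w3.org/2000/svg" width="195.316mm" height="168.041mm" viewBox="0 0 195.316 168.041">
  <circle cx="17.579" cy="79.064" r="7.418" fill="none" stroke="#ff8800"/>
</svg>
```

(bCNC post)
(Date: synthetic)
G21
G90
G0 X24.997 Y88.977
M4 S652
G01 X21.288 Y95.401 F1748
G01 X13.870 Y95.401 F1748
G01 X10.161 Y88.977 F1748
G01 X13.870 Y82.553 F1748
G01 X21.288 Y82.553 F1748
G01 X24.997 Y88.977 F1748
M5
G0 X0.000 Y0.000

1 u = 1 mm; y_m = 168.041 − y.

[1] `<circle>` circle, #ff8800→score S652 F1748: (24.997,88.977) → (21.288,95.401) → (13.870,95.401) → (10.161,88.977) → (13.870,82.553) → (21.288,82.553) → (24.997,88.977) (closed)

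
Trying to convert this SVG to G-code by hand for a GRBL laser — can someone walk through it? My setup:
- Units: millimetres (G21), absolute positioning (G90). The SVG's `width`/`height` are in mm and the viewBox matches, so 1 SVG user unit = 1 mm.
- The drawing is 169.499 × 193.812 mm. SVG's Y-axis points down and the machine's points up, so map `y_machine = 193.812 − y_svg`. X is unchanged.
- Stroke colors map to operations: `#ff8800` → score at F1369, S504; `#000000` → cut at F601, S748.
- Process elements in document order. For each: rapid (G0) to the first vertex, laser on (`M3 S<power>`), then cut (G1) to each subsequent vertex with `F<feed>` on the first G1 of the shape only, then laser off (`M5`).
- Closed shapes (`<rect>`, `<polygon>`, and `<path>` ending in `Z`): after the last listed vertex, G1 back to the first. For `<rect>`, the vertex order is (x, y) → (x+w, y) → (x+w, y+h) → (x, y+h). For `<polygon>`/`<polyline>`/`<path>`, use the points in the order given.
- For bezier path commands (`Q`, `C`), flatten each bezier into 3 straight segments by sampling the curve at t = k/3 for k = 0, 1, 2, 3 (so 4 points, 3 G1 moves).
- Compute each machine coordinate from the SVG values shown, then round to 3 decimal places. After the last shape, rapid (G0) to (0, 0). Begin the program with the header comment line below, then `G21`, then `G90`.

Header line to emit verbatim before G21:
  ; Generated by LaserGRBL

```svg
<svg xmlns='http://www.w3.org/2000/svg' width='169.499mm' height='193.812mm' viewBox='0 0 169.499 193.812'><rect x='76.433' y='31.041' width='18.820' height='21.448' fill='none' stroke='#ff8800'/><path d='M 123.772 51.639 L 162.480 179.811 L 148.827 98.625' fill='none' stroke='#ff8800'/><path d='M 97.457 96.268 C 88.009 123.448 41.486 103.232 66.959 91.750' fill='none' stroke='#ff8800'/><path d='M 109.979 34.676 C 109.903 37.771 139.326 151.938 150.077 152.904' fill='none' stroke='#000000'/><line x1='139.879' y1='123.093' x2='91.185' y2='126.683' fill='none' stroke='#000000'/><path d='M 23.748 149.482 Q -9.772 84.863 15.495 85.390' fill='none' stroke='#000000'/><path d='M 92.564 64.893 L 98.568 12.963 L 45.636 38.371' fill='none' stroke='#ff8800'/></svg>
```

Since the viewBox matches the mm dimensions, user units are millimetres directly. The only transform is the Y-flip y_m = 193.812 − y_svg.

Shape 1 is a rectangle drawn with `<rect>`. Its stroke #ff8800 means score at S504, F1369. After flipping Y the toolpath is (76.433,162.771) → (95.253,162.771) → (95.253,141.323) → (76.433,141.323) → (76.433,162.771), returning to the start.

Shape 2 is a open polyline drawn with `<path>`. Its stroke #ff8800 means score at S504, F1369. After flipping Y the toolpath is (123.772,142.173) → (162.480,14.001) → (148.827,95.187).

Shape 3 is a cubic bezier drawn with `<path>`. Its stroke #ff8800 means score at S504, F1369. After flipping Y the toolpath is (97.457,97.544) → (79.690,84.084) → (61.445,89.748) → (66.959,102.062).

Shape 4 is a cubic bezier drawn with `<path>`. Its stroke #000000 means cut at S748, F601. After flipping Y the toolpath is (109.979,159.136) → (117.952,127.323) → (134.886,71.301) → (150.077,40.908).

Shape 5 is a line segment drawn with `<line>`. Its stroke #000000 means cut at S748, F601. After flipping Y the toolpath is (139.879,70.719) → (91.185,67.129).

Shape 6 is a quadratic bezier drawn with `<path>`. Its stroke #000000 means cut at S748, F601. After flipping Y the toolpath is (23.748,44.330) → (7.933,80.171) → (5.182,101.535) → (15.495,108.422).

Shape 7 is a open polyline drawn with `<path>`. Its stroke #ff8800 means score at S504, F1369. After flipping Y the toolpath is (92.564,128.919) → (98.568,180.849) → (45.636,155.441).

; Generated by LaserGRBL
G21
G90
G0 X76.433 Y162.771
M3 S504
G1 X95.253 Y162.771 F1369
G1 X95.253 Y141.323
G1 X76.433 Y141.323
G1 X76.433 Y162.771
M5
G0 X123.772 Y142.173
M3 S504
G1 X162.480 Y14.001 F1369
G1 X148.827 Y95.187
M5
G0 X97.457 Y97.544
M3 S504
G1 X79.690 Y84.084 F1369
G1 X61.445 Y89.748
G1 X66.959 Y102.062
M5
G0 X109.979 Y159.136
M3 S748
G1 X117.952 Y127.323 F601
G1 X134.886 Y71.301
G1 X150.077 Y40.908
M5
G0 X139.879 Y70.719
M3 S748
G1 X91.185 Y67.129 F601
M5
G0 X23.748 Y44.330
M3 S748
G1 X7.933 Y80.171 F601
G1 X5.182 Y101.535
G1 X15.495 Y108.422
M5
G0 X92.564 Y128.919
M3 S504
G1 X98.568 Y180.849 F1369
G1 X45.636 Y155.441
M5
G0 X0.000 Y0.000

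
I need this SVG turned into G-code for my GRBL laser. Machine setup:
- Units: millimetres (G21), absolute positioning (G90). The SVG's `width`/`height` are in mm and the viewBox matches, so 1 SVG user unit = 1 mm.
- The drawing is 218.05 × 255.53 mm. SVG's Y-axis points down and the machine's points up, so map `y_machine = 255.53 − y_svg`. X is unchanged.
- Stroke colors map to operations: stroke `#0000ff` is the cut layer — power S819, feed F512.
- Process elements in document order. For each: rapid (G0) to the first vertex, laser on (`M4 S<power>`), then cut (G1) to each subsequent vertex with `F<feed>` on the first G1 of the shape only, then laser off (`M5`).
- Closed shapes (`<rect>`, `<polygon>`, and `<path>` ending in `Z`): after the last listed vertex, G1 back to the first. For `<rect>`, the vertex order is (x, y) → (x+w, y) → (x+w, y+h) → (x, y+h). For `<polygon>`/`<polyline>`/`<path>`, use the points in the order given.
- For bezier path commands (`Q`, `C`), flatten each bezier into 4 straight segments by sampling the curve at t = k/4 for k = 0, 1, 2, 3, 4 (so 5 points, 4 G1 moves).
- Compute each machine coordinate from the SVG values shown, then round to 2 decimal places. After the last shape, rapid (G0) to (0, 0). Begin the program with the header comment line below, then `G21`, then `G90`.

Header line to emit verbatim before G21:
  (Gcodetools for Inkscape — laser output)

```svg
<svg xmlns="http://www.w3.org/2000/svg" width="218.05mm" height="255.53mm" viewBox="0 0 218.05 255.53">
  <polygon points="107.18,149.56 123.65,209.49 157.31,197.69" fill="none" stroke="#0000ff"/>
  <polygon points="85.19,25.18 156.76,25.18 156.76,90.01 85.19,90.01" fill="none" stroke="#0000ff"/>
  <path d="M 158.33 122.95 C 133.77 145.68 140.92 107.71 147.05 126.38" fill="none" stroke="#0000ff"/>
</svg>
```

viewBox `0 0 218.05 255.53` with mm width/height → 1 unit = 1 mm. Flip: y_m = 255.53 − y_svg.

**Shape 1** — `<polygon>` closed polygon, stroke `#0000ff` → cut (S819, F512). Machine vertices: (107.18,105.97) → (123.65,46.04) → (157.31,57.84) → (107.18,105.97). Closed: final G1 returns to the first vertex.

**Shape 2** — `<polygon>` rectangle, stroke `#0000ff` → cut (S819, F512). Machine vertices: (85.19,230.35) → (156.76,230.35) → (156.76,165.52) → (85.19,165.52) → (85.19,230.35). Closed: final G1 returns to the first vertex.

**Shape 3** — `<path>` cubic bezier, stroke `#0000ff` → cut (S819, F512). Control points (SVG): P0=(158.33,122.95), P1=(133.77,145.68), P2=(140.92,107.71), P3=(147.05,126.38); sampled at t=k/4. Machine vertices: (158.33,132.58) → (145.34,125.08) → (141.18,129.34) → (142.77,134.37) → (147.05,129.15). Open path.

(Gcodetools for Inkscape — laser output)
G21
G90
G0 X107.18 Y105.97
M4 S819
G1 X123.65 Y46.04 F512
G1 X157.31 Y57.84
G1 X107.18 Y105.97
M5
G0 X85.19 Y230.35
M4 S819
G1 X156.76 Y230.35 F512
G1 X156.76 Y165.52
G1 X85.19 Y165.52
G1 X85.19 Y230.35
M5
G0 X158.33 Y132.58
M4 S819
G1 X145.34 Y125.08 F512
G1 X141.18 Y129.34
G1 X142.77 Y134.37
G1 X147.05 Y129.15
M5
G0 X0.00 Y0.00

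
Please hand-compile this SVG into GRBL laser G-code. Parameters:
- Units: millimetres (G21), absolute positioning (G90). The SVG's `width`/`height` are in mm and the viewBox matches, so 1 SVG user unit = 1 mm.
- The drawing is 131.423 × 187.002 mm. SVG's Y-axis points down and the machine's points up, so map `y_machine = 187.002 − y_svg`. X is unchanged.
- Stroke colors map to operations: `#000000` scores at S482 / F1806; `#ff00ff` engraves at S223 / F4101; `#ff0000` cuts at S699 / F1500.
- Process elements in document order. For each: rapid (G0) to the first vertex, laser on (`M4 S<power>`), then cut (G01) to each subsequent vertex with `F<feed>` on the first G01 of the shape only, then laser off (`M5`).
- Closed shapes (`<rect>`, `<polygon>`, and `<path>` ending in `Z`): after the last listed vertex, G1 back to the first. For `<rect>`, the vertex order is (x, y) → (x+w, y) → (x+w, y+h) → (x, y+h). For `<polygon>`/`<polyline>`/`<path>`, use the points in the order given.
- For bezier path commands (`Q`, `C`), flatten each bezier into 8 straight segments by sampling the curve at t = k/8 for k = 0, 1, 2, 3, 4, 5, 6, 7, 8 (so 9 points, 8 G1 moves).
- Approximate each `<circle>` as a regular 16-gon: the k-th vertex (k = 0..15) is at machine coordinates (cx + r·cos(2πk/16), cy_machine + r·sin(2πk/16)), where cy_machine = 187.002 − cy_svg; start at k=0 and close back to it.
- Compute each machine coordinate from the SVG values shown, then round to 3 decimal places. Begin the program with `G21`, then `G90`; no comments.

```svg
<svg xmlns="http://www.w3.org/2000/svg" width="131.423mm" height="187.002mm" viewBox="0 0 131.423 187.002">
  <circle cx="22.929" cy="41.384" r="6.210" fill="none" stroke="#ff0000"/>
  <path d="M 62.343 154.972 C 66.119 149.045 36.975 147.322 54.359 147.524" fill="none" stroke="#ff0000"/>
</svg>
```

G21
G90
G0 X29.139 Y145.618
M4 S699
G01 X28.666 Y147.994 F1500
G01 X27.320 Y150.009
G01 X25.305 Y151.355
G01 X22.929 Y151.828
G01 X20.553 Y151.355
G01 X18.538 Y150.009
G01 X17.192 Y147.994
G01 X16.719 Y145.618
G01 X17.192 Y143.242
G01 X18.538 Y141.227
G01 X20.553 Y139.881
G01 X22.929 Y139.408
G01 X25.305 Y139.881
G01 X27.320 Y141.227
G01 X28.666 Y143.242
G01 X29.139 Y145.618
M5
G0 X62.343 Y32.030
M4 S699
G01 X62.371 Y34.060 F1500
G01 X60.244 Y35.723
G01 X56.893 Y37.044
G01 X53.248 Y38.052
G01 X50.241 Y38.773
G01 X48.804 Y39.233
G01 X49.866 Y39.459
G01 X54.359 Y39.478
M5

Since the viewBox matches the mm dimensions, user units are millimetres directly. The only transform is the Y-flip y_m = 187.002 − y_svg.

Shape 1 is a circle drawn with `<circle>`. Its stroke #ff0000 means cut at S699, F1500. After flipping Y the toolpath is (29.139,145.618) → (28.666,147.994) → (27.320,150.009) → (25.305,151.355) → (22.929,151.828) → (20.553,151.355) → (18.538,150.009) → (17.192,147.994) → (16.719,145.618) → (17.192,143.242) → (18.538,141.227) → (20.553,139.881) → (22.929,139.408) → (25.305,139.881) → (27.320,141.227) → (28.666,143.242) → (29.139,145.618), returning to the start.

Shape 2 is a cubic bezier drawn with `<path>`. Its stroke #ff0000 means cut at S699, F1500. After flipping Y the toolpath is (62.343,32.030) → (62.371,34.060) → (60.244,35.723) → (56.893,37.044) → (53.248,38.052) → (50.241,38.773) → (48.804,39.233) → (49.866,39.459) → (54.359,39.478).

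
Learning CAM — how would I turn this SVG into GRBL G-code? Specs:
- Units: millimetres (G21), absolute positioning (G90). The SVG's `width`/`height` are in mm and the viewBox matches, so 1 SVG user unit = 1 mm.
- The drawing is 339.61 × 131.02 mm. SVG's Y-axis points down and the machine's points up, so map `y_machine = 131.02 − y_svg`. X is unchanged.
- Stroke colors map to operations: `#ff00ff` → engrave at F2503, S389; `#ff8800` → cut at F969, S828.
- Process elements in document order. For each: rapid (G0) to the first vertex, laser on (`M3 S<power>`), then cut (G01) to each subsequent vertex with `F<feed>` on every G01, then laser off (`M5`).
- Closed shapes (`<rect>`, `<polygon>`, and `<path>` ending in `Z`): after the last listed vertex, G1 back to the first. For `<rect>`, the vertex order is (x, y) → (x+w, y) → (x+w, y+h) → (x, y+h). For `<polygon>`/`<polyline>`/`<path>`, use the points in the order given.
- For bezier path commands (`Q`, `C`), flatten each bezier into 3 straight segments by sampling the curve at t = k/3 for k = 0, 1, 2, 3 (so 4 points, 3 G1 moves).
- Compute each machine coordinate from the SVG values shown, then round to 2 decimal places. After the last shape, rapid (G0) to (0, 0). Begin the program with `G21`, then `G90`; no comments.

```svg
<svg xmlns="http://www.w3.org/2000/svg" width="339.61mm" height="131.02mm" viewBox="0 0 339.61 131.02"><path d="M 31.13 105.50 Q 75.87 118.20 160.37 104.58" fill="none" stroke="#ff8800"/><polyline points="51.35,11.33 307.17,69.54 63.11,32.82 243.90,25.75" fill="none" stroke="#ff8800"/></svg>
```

viewBox `0 0 339.61 131.02` with mm width/height → 1 unit = 1 mm. Flip: y_m = 131.02 − y_svg.

**Shape 1** — `<path>` quadratic bezier, stroke `#ff8800` → cut (S828, F969). Control points (SVG): P0=(31.13,105.50), P1=(75.87,118.20), P2=(160.37,104.58); sampled at t=k/3. Machine vertices: (31.13,25.52) → (65.37,19.98) → (108.45,20.28) → (160.37,26.44). Open path.

**Shape 2** — `<polyline>` open polyline, stroke `#ff8800` → cut (S828, F969). Machine vertices: (51.35,119.69) → (307.17,61.48) → (63.11,98.20) → (243.90,105.27). Open path.

G21
G90
G0 X31.13 Y25.52
M3 S828
G01 X65.37 Y19.98 F969
G01 X108.45 Y20.28 F969
G01 X160.37 Y26.44 F969
M5
G0 X51.35 Y119.69
M3 S828
G01 X307.17 Y61.48 F969
G01 X63.11 Y98.20 F969
G01 X243.90 Y105.27 F969
M5
G0 X0.00 Y0.00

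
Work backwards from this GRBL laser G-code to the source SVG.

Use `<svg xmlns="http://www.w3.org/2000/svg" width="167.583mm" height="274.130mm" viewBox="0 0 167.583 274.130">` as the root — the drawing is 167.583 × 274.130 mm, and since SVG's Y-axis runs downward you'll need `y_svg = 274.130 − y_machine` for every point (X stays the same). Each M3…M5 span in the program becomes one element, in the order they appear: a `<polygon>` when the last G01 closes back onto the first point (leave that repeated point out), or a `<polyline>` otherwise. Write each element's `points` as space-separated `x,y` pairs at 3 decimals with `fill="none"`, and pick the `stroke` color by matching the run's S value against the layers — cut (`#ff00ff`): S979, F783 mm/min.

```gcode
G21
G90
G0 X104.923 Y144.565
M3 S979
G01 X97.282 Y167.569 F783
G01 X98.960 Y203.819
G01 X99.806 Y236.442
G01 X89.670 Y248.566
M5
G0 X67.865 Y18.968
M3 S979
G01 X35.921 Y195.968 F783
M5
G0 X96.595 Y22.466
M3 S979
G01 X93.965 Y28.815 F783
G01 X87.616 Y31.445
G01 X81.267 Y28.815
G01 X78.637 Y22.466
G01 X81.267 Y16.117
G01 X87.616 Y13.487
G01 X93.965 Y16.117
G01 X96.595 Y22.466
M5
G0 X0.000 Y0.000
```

Machine Y-up, SVG Y-down with viewBox height 274.130, so y_svg = 274.130 − y_machine; X carries over. Every run uses S979, so all elements get stroke `#ff00ff` (cut).

Run 1: The run is open, so emit a `<polyline>` with points (Y-flipped): 104.923,129.565 97.282,106.561 98.960,70.311 99.806,37.688 89.670,25.564.

Run 2: The run is open, so emit a `<polyline>` with points (Y-flipped): 67.865,255.162 35.921,78.162.

Run 3: The run returns to its start, so emit a `<polygon>` with points (Y-flipped): 96.595,251.664 93.965,245.315 87.616,242.685 81.267,245.315 78.637,251.664 81.267,258.013 87.616,260.643 93.965,258.013.

<svg xmlns="http://www.w3.org/2000/svg" width="167.583mm" height="274.130mm" viewBox="0 0 167.583 274.130">
  <polyline points="104.923,129.565 97.282,106.561 98.960,70.311 99.806,37.688 89.670,25.564" fill="none" stroke="#ff00ff"/>
  <polyline points="67.865,255.162 35.921,78.162" fill="none" stroke="#ff00ff"/>
  <polygon points="96.595,251.664 93.965,245.315 87.616,242.685 81.267,245.315 78.637,251.664 81.267,258.013 87.616,260.643 93.965,258.013" fill="none" stroke="#ff00ff"/>
</svg>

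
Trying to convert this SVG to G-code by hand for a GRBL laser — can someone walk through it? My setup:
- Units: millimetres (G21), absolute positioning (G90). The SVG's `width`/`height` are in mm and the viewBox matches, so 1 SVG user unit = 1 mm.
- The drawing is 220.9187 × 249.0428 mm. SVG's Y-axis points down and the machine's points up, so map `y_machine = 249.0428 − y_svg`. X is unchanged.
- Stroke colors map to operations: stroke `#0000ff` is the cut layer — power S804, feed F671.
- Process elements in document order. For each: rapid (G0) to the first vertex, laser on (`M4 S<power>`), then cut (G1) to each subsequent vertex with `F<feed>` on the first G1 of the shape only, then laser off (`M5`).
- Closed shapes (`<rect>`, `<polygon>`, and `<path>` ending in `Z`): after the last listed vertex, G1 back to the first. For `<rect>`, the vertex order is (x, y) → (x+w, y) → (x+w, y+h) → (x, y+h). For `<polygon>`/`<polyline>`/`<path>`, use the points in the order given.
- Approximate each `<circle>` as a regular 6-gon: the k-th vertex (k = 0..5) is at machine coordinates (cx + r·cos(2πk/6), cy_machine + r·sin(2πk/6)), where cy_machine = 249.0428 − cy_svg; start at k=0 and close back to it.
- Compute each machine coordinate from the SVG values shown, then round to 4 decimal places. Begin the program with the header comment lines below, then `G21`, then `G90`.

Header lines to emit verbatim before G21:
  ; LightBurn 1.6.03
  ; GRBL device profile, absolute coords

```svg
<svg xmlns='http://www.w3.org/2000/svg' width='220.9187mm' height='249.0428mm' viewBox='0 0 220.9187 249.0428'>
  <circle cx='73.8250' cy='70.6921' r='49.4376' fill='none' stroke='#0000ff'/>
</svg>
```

; LightBurn 1.6.03
; GRBL device profile, absolute coords
G21
G90
G0 X123.2626 Y178.3507
M4 S804
G1 X98.5438 Y221.1649 F671
G1 X49.1062 Y221.1649
G1 X24.3874 Y178.3507
G1 X49.1062 Y135.5365
G1 X98.5438 Y135.5365
G1 X123.2626 Y178.3507
M5

1 u = 1 mm; y_m = 249.0428 − y.

[1] `<circle>` circle, #0000ff→cut S804 F671: (123.2626,178.3507) → (98.5438,221.1649) → (49.1062,221.1649) → (24.3874,178.3507) → (49.1062,135.5365) → (98.5438,135.5365) → (123.2626,178.3507) (closed)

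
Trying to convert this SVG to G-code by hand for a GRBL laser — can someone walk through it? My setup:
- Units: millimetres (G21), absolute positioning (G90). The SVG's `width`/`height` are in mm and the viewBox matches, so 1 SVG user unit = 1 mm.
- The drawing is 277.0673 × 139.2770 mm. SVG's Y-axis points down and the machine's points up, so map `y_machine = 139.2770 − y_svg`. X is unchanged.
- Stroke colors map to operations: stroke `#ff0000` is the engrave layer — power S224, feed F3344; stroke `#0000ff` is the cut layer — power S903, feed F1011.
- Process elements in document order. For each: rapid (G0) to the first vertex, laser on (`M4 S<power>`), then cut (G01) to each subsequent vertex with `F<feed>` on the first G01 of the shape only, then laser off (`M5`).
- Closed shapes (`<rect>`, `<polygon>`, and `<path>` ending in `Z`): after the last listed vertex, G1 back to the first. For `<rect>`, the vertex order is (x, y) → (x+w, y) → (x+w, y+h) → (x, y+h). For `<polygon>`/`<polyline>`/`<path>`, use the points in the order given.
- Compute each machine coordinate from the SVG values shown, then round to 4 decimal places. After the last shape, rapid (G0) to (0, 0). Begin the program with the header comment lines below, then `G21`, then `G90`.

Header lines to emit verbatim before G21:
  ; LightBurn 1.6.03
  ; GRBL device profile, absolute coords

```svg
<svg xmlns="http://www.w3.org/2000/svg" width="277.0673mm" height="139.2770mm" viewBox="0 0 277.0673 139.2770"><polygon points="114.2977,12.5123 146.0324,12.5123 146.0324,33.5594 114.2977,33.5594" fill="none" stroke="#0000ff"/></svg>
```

viewBox `0 0 277.0673 139.2770` with mm width/height → 1 unit = 1 mm. Flip: y_m = 139.2770 − y_svg.

**Shape 1** — `<polygon>` rectangle, stroke `#0000ff` → cut (S903, F1011). Machine vertices: (114.2977,126.7647) → (146.0324,126.7647) → (146.0324,105.7176) → (114.2977,105.7176) → (114.2977,126.7647). Closed: final G1 returns to the first vertex.

; LightBurn 1.6.03
; GRBL device profile, absolute coords
G21
G90
G0 X114.2977 Y126.7647
M4 S903
G01 X146.0324 Y126.7647 F1011
G01 X146.0324 Y105.7176
G01 X114.2977 Y105.7176
G01 X114.2977 Y126.7647
M5
G0 X0.0000 Y0.0000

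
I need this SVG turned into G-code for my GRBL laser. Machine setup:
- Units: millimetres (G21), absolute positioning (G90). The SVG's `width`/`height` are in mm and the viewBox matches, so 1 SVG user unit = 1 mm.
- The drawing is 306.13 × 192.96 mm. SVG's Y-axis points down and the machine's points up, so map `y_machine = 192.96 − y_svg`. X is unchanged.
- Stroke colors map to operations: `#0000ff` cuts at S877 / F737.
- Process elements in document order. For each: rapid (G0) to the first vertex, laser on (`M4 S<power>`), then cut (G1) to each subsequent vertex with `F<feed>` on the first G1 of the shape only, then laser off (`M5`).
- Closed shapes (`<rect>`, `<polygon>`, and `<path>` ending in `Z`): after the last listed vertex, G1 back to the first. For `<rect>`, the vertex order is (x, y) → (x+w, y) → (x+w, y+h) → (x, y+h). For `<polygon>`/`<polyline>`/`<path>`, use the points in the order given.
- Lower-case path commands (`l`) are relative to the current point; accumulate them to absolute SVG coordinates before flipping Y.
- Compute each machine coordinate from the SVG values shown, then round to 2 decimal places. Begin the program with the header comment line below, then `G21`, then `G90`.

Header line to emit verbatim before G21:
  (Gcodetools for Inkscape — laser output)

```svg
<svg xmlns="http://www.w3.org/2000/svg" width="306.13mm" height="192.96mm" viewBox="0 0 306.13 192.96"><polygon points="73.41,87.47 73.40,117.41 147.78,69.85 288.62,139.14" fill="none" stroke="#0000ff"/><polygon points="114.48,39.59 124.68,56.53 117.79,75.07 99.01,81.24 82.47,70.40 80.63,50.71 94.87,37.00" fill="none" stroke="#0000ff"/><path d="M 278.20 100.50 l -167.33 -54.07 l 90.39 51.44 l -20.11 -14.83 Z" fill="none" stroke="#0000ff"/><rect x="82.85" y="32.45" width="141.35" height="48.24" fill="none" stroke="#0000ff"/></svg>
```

viewBox `0 0 306.13 192.96` with mm width/height → 1 unit = 1 mm. Flip: y_m = 192.96 − y_svg.

**Shape 1** — `<polygon>` closed polygon, stroke `#0000ff` → cut (S877, F737). Machine vertices: (73.41,105.49) → (73.40,75.55) → (147.78,123.11) → (288.62,53.82) → (73.41,105.49). Closed: final G1 returns to the first vertex.

**Shape 2** — `<polygon>` regular polygon, stroke `#0000ff` → cut (S877, F737). Machine vertices: (114.48,153.37) → (124.68,136.43) → (117.79,117.89) → (99.01,111.72) → (82.47,122.56) → (80.63,142.25) → (94.87,155.96) → (114.48,153.37). Closed: final G1 returns to the first vertex.

**Shape 3** — `<path>` closed polygon, stroke `#0000ff` → cut (S877, F737). Machine vertices: (278.20,92.46) → (110.87,146.53) → (201.26,95.09) → (181.15,109.92) → (278.20,92.46). Closed: final G1 returns to the first vertex.

**Shape 4** — `<rect>` rectangle, stroke `#0000ff` → cut (S877, F737). Machine vertices: (82.85,160.51) → (224.20,160.51) → (224.20,112.27) → (82.85,112.27) → (82.85,160.51). Closed: final G1 returns to the first vertex.

(Gcodetools for Inkscape — laser output)
G21
G90
G0 X73.41 Y105.49
M4 S877
G1 X73.40 Y75.55 F737
G1 X147.78 Y123.11
G1 X288.62 Y53.82
G1 X73.41 Y105.49
M5
G0 X114.48 Y153.37
M4 S877
G1 X124.68 Y136.43 F737
G1 X117.79 Y117.89
G1 X99.01 Y111.72
G1 X82.47 Y122.56
G1 X80.63 Y142.25
G1 X94.87 Y155.96
G1 X114.48 Y153.37
M5
G0 X278.20 Y92.46
M4 S877
G1 X110.87 Y146.53 F737
G1 X201.26 Y95.09
G1 X181.15 Y109.92
G1 X278.20 Y92.46
M5
G0 X82.85 Y160.51
M4 S877
G1 X224.20 Y160.51 F737
G1 X224.20 Y112.27
G1 X82.85 Y112.27
G1 X82.85 Y160.51
M5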